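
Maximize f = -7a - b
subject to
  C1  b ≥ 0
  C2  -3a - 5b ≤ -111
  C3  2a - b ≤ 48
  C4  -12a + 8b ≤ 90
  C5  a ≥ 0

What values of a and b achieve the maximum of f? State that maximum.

Corner points and f = -7a - b:
  (27, 6) → f = -195
  (73/14, 267/14) → f = -389/7
  (237/2, 189) → f = -2037/2

a = 73/14, b = 267/14, maximum f = -389/7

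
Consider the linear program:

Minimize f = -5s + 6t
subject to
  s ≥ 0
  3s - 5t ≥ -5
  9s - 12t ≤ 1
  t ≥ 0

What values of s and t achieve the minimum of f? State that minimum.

s = 65/9, t = 16/3, minimum f = -37/9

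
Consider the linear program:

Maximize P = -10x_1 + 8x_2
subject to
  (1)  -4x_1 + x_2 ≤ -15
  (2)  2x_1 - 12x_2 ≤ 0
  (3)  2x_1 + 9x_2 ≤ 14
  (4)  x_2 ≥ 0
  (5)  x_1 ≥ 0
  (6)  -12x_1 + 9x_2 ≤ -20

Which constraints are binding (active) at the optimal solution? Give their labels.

Vertices and P = -10x_1 + 8x_2:
  (90/23, 15/23) → P = -780/23
  (149/38, 13/19) → P = -641/19
  (4, 2/3) → P = -104/3

The maximum is at (149/38, 13/19). Substituting into each constraint, equality holds for (1) and (3); the remaining constraints have slack.

(1) and (3)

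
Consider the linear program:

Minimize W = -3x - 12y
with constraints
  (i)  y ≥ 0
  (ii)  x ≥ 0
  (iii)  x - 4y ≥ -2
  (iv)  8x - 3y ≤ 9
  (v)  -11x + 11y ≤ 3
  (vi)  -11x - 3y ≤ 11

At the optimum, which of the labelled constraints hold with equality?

(iii) and (iv)

Corner points and W = -3x - 12y:
  (0, 0) → W = 0
  (9/8, 0) → W = -27/8
  (0, 3/11) → W = -36/11
  (42/29, 25/29) → W = -426/29
  (10/33, 19/33) → W = -86/11

The minimum is at (42/29, 25/29). Substituting into each constraint, equality holds for (iii) and (iv); the remaining constraints have slack.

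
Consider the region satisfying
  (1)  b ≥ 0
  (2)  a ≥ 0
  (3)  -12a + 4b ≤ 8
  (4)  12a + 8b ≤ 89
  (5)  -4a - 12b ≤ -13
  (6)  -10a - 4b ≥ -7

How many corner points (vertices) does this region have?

Of the 15 pairwise boundary intersections, those satisfying every inequality are:
  (0, 13/12)
  (0, 7/4)
  (4/13, 51/52)

3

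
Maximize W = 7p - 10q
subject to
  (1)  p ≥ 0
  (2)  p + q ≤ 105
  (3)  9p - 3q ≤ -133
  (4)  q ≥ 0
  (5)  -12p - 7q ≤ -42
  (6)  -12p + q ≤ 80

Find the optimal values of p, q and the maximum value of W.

p = 0, q = 133/3, maximum W = -1330/3

Corner points and W = 7p - 10q:
  (0, 133/3) → W = -1330/3
  (0, 80) → W = -800
  (91/6, 539/6) → W = -4753/6
  (25/13, 1340/13) → W = -13225/13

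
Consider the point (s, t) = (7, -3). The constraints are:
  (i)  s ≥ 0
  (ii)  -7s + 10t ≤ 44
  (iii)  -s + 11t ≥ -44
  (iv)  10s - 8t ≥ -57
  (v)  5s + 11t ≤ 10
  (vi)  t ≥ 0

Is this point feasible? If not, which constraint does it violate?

not feasible — violates (vi)

Constraint (vi): t = -3, which is not ≥ 0. All other constraints are satisfied.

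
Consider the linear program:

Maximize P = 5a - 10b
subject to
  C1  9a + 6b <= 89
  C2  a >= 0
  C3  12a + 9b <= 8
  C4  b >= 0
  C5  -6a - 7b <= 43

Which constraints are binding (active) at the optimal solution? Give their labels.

C3 and C4

Corner points and P = 5a - 10b:
  (0, 8/9) → P = -80/9
  (0, 0) → P = 0
  (2/3, 0) → P = 10/3

The maximum is at (2/3, 0). Substituting into each constraint, equality holds for C3 and C4; the remaining constraints have slack.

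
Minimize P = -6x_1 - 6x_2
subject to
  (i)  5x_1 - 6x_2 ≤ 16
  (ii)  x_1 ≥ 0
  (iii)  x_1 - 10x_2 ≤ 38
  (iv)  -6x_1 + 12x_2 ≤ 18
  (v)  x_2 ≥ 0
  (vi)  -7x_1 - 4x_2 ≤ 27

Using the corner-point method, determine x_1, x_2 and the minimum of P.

x_1 = 25/2, x_2 = 31/4, minimum P = -243/2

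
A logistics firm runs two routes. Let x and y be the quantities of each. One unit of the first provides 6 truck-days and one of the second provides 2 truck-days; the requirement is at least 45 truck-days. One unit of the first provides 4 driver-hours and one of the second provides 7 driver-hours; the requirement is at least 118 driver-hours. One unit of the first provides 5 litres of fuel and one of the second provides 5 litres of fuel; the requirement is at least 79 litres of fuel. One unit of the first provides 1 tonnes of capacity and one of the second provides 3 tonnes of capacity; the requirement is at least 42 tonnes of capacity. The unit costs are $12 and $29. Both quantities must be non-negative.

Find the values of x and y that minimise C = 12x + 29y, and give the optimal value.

Vertices and C = 12x + 29y:
  (0, 45/2) → C = 1305/2
  (42, 0) → C = 504
  (79/34, 264/17) → C = 8130/17
  (12, 10) → C = 434
The feasible region is unbounded (it extends along (0, 1), (1, 0)), but C strictly increases along every unbounded feasible direction, so there is no improving ray and the minimum is attained at a vertex.

At the optimal vertex, 4x + 7y = 118 and x + 3y = 42.
Solving simultaneously gives x = 12, y = 10.

x = 12, y = 10, minimum C = 434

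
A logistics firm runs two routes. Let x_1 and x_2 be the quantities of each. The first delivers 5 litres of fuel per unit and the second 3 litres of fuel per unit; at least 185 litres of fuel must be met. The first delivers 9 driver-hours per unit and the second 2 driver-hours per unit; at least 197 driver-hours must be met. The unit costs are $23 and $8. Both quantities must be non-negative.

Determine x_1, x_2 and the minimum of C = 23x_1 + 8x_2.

x_1 = 13, x_2 = 40, minimum C = 619

Vertices and C = 23x_1 + 8x_2:
  (0, 197/2) → C = 788
  (37, 0) → C = 851
  (13, 40) → C = 619
The feasible region is unbounded (it extends along (0, 1), (1, 0)), but C strictly increases along every unbounded feasible direction, so there is no improving ray and the minimum is attained at a vertex.

At the optimal vertex, 5x_1 + 3x_2 = 185 and 9x_1 + 2x_2 = 197.
Solving simultaneously gives x_1 = 13, x_2 = 40.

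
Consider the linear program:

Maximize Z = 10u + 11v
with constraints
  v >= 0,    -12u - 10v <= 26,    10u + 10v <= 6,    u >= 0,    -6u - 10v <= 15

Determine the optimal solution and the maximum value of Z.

Vertices and Z = 10u + 11v:
  (3/5, 0) → Z = 6
  (0, 0) → Z = 0
  (0, 3/5) → Z = 33/5

u = 0, v = 3/5, maximum Z = 33/5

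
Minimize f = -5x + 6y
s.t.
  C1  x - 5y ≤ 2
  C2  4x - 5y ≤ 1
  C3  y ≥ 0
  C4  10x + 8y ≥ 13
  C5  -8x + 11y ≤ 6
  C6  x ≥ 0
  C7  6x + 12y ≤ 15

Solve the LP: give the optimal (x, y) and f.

x = 29/26, y = 9/13, minimum f = -37/26

Feasible corners and f = -5x + 6y:
  (73/82, 21/41) → f = -113/82
  (29/26, 9/13) → f = -37/26
  (95/174, 82/87) → f = 509/174
  (31/54, 26/27) → f = 157/54

At the optimal vertex, 4x - 5y = 1 and 6x + 12y = 15.
Solving simultaneously gives x = 29/26, y = 9/13.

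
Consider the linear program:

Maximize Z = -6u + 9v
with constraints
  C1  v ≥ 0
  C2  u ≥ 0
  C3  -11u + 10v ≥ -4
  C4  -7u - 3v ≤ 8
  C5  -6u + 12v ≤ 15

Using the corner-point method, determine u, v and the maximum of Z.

u = 0, v = 5/4, maximum Z = 45/4

Extreme points and Z = -6u + 9v:
  (0, 0) → Z = 0
  (4/11, 0) → Z = -24/11
  (0, 5/4) → Z = 45/4
  (11/4, 21/8) → Z = 57/8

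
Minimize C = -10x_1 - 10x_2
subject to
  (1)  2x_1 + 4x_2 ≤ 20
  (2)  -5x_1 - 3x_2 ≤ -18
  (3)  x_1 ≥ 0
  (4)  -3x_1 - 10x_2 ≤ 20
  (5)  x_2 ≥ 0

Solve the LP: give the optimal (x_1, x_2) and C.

x_1 = 10, x_2 = 0, minimum C = -100

At the optimal vertex, 2x_1 + 4x_2 = 20 and x_2 = 0.
Solving simultaneously gives x_1 = 10, x_2 = 0.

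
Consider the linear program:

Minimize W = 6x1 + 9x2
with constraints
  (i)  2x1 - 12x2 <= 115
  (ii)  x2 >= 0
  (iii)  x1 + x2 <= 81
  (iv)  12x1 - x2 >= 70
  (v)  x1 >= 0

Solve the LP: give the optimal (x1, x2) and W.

Extreme points and W = 6x1 + 9x2:
  (115/2, 0) → W = 345
  (1087/14, 47/14) → W = 6945/14
  (35/6, 0) → W = 35
  (151/13, 902/13) → W = 9024/13

The binding constraints are x2 = 0 and 12x1 - x2 = 70.
Solving simultaneously gives x1 = 35/6, x2 = 0.

x1 = 35/6, x2 = 0, minimum W = 35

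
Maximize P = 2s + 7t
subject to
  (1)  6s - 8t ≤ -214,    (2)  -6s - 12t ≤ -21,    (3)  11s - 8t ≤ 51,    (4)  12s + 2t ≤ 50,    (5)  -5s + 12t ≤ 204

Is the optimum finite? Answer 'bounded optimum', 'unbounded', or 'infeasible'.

infeasible

The boundaries 6s - 8t = -214 and -6s - 12t = -21 meet at (-20, 47/4), but that point violates -5s + 12t ≤ 204. Every candidate vertex is excluded by some other constraint, so the feasible region is empty.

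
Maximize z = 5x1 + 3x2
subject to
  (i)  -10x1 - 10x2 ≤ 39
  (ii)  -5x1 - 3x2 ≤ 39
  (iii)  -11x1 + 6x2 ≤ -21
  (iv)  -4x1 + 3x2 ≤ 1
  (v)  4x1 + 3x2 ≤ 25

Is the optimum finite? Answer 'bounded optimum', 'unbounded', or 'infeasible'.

Extreme points and z = 5x1 + 3x2:
  (-12/85, -639/170) → z = -2037/170
  (367/10, -203/5) → z = 617/10
  (71/19, 191/57) → z = 546/19
The feasible region has finitely many vertices and no improving ray; the maximum is 617/10 at (367/10, -203/5).

bounded optimum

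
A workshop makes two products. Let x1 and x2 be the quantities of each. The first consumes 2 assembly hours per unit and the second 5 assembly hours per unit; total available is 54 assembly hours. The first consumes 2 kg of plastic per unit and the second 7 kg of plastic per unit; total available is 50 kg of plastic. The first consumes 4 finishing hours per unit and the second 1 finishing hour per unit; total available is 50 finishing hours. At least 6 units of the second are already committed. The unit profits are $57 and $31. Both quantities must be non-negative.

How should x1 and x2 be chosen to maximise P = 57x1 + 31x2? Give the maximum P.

Corner points and P = 57x1 + 31x2:
  (0, 50/7) → P = 1550/7
  (0, 6) → P = 186
  (4, 6) → P = 414

At the optimal vertex, 2x1 + 7x2 = 50 and x2 = 6.
Solving simultaneously gives x1 = 4, x2 = 6.

x1 = 4, x2 = 6, maximum P = 414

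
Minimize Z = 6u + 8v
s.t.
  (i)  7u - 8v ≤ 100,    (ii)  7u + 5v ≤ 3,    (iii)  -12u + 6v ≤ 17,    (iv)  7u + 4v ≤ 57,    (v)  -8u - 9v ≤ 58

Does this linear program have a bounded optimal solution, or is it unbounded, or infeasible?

bounded optimum

Extreme points and Z = 6u + 8v:
  (524/91, -97/13) → Z = -176/7
  (436/127, -1206/127) → Z = -7032/127
  (-67/102, 155/102) → Z = 419/51
  (-167/52, -140/39) → Z = -3743/78
The feasible region has finitely many vertices and no improving ray; the minimum is -7032/127 at (436/127, -1206/127).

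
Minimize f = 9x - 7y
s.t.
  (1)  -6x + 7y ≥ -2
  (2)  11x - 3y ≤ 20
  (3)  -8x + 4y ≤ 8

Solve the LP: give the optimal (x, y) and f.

x = 26/5, y = 62/5, minimum f = -40

Vertices and f = 9x - 7y:
  (134/59, 98/59) → f = 520/59
  (-2, -2) → f = -4
  (26/5, 62/5) → f = -40

The optimum lies where 11x - 3y = 20 and -8x + 4y = 8.
Solving simultaneously gives x = 26/5, y = 62/5.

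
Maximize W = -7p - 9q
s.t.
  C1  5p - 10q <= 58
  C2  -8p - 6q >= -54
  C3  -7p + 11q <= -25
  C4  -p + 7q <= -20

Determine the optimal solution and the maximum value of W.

p = -388/15, q = -281/15, maximum W = 1049/3

Corner points and W = -7p - 9q:
  (444/55, -97/55) → W = -447/11
  (-388/15, -281/15) → W = 1049/3
  (249/31, -53/31) → W = -1266/31
  (-45/38, -115/38) → W = 675/19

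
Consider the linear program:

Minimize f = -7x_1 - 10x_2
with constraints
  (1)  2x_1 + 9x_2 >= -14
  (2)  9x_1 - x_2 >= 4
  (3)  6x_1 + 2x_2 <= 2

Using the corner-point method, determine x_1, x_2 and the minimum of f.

x_1 = 5/12, x_2 = -1/4, minimum f = -5/12

Feasible corners and f = -7x_1 - 10x_2:
  (22/83, -134/83) → f = 1186/83
  (23/25, -44/25) → f = 279/25
  (5/12, -1/4) → f = -5/12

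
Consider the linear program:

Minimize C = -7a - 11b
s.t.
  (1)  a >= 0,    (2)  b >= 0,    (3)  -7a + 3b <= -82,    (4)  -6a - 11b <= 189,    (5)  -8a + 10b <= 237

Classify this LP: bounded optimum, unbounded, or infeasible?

unbounded

From the feasible point (82/7, 0), moving in the direction (10, 8) keeps every constraint satisfied while C decreases without bound.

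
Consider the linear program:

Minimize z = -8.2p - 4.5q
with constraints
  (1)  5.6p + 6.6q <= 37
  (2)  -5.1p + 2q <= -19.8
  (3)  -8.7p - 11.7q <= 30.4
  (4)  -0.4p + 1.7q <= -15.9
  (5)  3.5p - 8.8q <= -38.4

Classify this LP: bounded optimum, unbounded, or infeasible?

The boundaries 5.6p + 6.6q = 37 and -8.7p - 11.7q = 30.4 meet at (10559/135, -24607/405), but that point violates 3.5p - 8.8q ≤ -38.4. Every candidate vertex is excluded by some other constraint, so the feasible region is empty.

infeasible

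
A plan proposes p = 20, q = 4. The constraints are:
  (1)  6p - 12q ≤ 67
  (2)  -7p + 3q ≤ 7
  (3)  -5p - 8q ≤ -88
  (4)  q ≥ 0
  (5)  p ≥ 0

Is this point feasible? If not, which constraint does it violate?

Constraint (1): 6p - 12q = 72, which is not ≤ 67. All other constraints are satisfied.

not feasible — violates (1)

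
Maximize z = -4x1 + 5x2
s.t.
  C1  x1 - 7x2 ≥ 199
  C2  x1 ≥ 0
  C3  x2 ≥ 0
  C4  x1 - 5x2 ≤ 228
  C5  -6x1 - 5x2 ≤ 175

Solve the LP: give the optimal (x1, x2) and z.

x1 = 199, x2 = 0, maximum z = -796

Vertices and z = -4x1 + 5x2:
  (199, 0) → z = -796
  (601/2, 29/2) → z = -2259/2
  (228, 0) → z = -912

The optimum lies where x1 - 7x2 = 199 and x2 = 0.
Solving simultaneously gives x1 = 199, x2 = 0.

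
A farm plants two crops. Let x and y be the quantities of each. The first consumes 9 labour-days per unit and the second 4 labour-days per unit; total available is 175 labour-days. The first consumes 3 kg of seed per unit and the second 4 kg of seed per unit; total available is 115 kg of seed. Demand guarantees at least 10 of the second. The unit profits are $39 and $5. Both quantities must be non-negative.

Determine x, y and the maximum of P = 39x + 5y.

Corner points and P = 39x + 5y:
  (0, 115/4) → P = 575/4
  (0, 10) → P = 50
  (10, 85/4) → P = 1985/4
  (15, 10) → P = 635

x = 15, y = 10, maximum P = 635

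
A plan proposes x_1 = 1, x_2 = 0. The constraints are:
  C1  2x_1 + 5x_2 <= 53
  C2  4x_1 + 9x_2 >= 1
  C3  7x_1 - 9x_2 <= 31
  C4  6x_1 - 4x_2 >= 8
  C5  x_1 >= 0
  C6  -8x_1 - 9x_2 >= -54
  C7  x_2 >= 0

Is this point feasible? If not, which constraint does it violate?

Constraint C4: 6x_1 - 4x_2 = 6, which is not ≥ 8. All other constraints are satisfied.

not feasible — violates C4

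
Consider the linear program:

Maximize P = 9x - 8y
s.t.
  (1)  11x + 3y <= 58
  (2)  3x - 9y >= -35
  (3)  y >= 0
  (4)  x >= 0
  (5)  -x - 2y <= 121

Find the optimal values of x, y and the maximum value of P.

Vertices and P = 9x - 8y:
  (139/36, 559/108) → P = -719/108
  (58/11, 0) → P = 522/11
  (0, 35/9) → P = -280/9
  (0, 0) → P = 0

The binding constraints are 11x + 3y = 58 and y = 0.
Solving simultaneously gives x = 58/11, y = 0.

x = 58/11, y = 0, maximum P = 522/11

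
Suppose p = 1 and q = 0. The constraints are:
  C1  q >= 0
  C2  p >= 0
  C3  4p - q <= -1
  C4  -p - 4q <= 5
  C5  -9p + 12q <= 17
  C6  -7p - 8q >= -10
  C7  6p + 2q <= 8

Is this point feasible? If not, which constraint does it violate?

not feasible — violates C3

Constraint C3: 4p - q = 4, which is not ≤ -1. All other constraints are satisfied.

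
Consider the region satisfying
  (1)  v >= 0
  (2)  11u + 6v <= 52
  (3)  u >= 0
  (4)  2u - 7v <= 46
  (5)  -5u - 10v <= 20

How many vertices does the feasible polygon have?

The feasible vertices (each the meet of two boundaries and inside every other half-plane) are:
  (52/11, 0)
  (0, 0)
  (0, 26/3)

3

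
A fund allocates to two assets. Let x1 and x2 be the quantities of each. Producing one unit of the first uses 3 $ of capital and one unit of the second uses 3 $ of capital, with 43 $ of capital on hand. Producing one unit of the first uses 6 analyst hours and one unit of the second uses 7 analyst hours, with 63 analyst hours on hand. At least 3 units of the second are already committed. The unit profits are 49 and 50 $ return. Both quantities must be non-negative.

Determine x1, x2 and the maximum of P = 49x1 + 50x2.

x1 = 7, x2 = 3, maximum P = 493

The binding constraints are 6x1 + 7x2 = 63 and x2 = 3.
Solving simultaneously gives x1 = 7, x2 = 3.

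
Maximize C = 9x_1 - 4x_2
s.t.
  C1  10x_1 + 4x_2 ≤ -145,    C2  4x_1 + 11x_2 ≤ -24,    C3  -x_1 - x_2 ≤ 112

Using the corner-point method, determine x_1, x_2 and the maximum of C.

Extreme points and C = 9x_1 - 4x_2:
  (-1499/94, 170/47) → C = -14851/94
  (101/2, -325/2) → C = 2209/2
  (-1208/7, 424/7) → C = -12568/7

The binding constraints are 10x_1 + 4x_2 = -145 and -x_1 - x_2 = 112.
Solving simultaneously gives x_1 = 101/2, x_2 = -325/2.

x_1 = 101/2, x_2 = -325/2, maximum C = 2209/2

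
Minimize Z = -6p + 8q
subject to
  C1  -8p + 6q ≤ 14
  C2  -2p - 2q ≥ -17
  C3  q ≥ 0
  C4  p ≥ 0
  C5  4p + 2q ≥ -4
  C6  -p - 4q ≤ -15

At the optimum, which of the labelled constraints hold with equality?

C2 and C6

Corner points and Z = -6p + 8q:
  (37/14, 41/7) → Z = 31
  (17/19, 67/19) → Z = 434/19
  (19/3, 13/6) → Z = -62/3

The minimum is at (19/3, 13/6). Substituting into each constraint, equality holds for C2 and C6; the remaining constraints have slack.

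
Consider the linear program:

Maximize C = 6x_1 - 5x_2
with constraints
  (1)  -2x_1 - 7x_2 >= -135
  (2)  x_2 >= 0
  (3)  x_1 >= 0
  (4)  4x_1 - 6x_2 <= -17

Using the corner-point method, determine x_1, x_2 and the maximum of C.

x_1 = 691/40, x_2 = 287/20, maximum C = 319/10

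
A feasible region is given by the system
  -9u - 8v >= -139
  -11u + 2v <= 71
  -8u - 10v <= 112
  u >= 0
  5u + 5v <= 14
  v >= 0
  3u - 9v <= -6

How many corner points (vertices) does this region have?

Intersecting each pair of boundary lines and keeping only the points that satisfy every inequality leaves:
  (0, 14/5)
  (0, 2/3)
  (8/5, 6/5)

3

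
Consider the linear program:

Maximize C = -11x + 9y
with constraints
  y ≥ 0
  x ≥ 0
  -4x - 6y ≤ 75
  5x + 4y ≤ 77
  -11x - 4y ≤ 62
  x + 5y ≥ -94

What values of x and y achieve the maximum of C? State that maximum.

x = 0, y = 77/4, maximum C = 693/4

Corner points and C = -11x + 9y:
  (0, 0) → C = 0
  (77/5, 0) → C = -847/5
  (0, 77/4) → C = 693/4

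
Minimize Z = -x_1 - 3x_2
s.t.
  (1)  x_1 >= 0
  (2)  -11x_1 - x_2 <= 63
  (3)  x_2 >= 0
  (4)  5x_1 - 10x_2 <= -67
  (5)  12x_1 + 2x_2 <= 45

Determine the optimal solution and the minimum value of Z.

x_1 = 0, x_2 = 45/2, minimum Z = -135/2

Extreme points and Z = -x_1 - 3x_2:
  (0, 67/10) → Z = -201/10
  (0, 45/2) → Z = -135/2
  (158/65, 1029/130) → Z = -3403/130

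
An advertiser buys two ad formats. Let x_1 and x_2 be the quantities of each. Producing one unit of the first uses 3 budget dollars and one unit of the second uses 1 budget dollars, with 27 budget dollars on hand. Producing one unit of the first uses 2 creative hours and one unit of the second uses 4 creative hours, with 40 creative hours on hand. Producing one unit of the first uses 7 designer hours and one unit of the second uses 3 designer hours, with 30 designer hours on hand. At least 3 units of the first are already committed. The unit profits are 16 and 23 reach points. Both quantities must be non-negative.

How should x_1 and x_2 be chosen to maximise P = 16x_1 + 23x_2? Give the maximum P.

Feasible corners and P = 16x_1 + 23x_2:
  (30/7, 0) → P = 480/7
  (3, 0) → P = 48
  (3, 3) → P = 117

At the optimal vertex, 7x_1 + 3x_2 = 30 and x_1 = 3.
Solving simultaneously gives x_1 = 3, x_2 = 3.

x_1 = 3, x_2 = 3, maximum P = 117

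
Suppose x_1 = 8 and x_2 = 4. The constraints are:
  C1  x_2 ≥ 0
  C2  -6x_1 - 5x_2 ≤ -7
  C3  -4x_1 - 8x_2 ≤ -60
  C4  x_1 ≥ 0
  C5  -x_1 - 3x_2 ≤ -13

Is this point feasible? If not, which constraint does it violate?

C1: 4 ≥ 0 ✓
C2: -68 ≤ -7 ✓
C3: -64 ≤ -60 ✓
C4: 8 ≥ 0 ✓
C5: -20 ≤ -13 ✓

feasible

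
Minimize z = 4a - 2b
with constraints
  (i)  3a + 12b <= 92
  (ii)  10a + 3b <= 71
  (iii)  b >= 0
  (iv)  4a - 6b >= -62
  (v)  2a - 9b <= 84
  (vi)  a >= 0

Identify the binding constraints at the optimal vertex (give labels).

Feasible corners and z = 4a - 2b:
  (192/37, 707/111) → z = 890/111
  (0, 23/3) → z = -46/3
  (71/10, 0) → z = 142/5
  (0, 0) → z = 0

The minimum is at (0, 23/3). Substituting into each constraint, equality holds for (i) and (vi); the remaining constraints have slack.

(i) and (vi)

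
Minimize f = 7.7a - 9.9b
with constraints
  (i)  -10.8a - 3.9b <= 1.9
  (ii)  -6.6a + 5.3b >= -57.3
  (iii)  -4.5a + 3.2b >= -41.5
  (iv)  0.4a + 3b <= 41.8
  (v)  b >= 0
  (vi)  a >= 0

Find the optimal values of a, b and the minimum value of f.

Feasible corners and f = 7.7a - 9.9b:
  (3659/273, 535/91) → f = 61424/1365
  (191/22, 0) → f = 1337/20
  (12913/739, 8575/739) → f = 72688/3695
  (0, 209/15) → f = -6897/50
  (0, 0) → f = 0

The optimum lies where 0.4a + 3b = 41.8 and a = 0.
Solving simultaneously gives a = 0, b = 209/15.

a = 0, b = 209/15, minimum f = -6897/50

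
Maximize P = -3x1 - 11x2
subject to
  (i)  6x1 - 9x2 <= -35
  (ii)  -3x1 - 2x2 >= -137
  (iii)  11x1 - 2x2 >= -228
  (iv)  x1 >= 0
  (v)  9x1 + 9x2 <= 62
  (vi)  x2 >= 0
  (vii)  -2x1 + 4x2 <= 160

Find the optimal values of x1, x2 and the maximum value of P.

x1 = 0, x2 = 35/9, maximum P = -385/9

Vertices and P = -3x1 - 11x2:
  (0, 35/9) → P = -385/9
  (9/5, 229/45) → P = -2762/45
  (0, 62/9) → P = -682/9

The binding constraints are 6x1 - 9x2 = -35 and x1 = 0.
Solving simultaneously gives x1 = 0, x2 = 35/9.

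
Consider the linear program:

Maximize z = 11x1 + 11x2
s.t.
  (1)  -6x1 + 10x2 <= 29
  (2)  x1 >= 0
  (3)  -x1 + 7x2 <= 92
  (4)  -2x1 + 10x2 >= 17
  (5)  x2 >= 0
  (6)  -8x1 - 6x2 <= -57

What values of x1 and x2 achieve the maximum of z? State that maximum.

Vertices and z = 11x1 + 11x2:
  (717/32, 523/32) → z = 1705/4
  (99/29, 287/58) → z = 5335/58
  (801/4, 167/4) → z = 2662
  (117/23, 125/46) → z = 3949/46

At the optimal vertex, -x1 + 7x2 = 92 and -2x1 + 10x2 = 17.
Solving simultaneously gives x1 = 801/4, x2 = 167/4.

x1 = 801/4, x2 = 167/4, maximum z = 2662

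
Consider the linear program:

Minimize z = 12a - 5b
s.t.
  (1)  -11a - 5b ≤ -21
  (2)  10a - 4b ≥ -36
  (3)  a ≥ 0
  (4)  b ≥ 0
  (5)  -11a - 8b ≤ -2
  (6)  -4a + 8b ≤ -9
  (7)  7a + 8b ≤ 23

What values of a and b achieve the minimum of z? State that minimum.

Extreme points and z = 12a - 5b:
  (9/4, 0) → z = 27
  (23/7, 0) → z = 276/7
  (32/11, 29/88) → z = 2927/88

At the optimal vertex, b = 0 and -4a + 8b = -9.
Solving simultaneously gives a = 9/4, b = 0.

a = 9/4, b = 0, minimum z = 27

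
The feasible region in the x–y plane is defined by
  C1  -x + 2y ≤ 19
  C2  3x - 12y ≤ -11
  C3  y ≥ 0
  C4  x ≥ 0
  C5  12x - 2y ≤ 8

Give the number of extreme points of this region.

4

Intersecting each pair of boundary lines and keeping only the points that satisfy every inequality leaves:
  (0, 19/2)
  (27/11, 118/11)
  (0, 11/12)
  (59/69, 26/23)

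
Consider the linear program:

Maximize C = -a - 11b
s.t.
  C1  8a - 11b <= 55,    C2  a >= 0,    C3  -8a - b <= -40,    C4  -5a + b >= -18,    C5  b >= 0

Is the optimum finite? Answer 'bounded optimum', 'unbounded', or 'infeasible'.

Corner points and C = -a - 11b:
  (0, 40) → C = -440
  (58/13, 56/13) → C = -674/13
The feasible region has finitely many vertices and no improving ray; the maximum is -674/13 at (58/13, 56/13).

bounded optimum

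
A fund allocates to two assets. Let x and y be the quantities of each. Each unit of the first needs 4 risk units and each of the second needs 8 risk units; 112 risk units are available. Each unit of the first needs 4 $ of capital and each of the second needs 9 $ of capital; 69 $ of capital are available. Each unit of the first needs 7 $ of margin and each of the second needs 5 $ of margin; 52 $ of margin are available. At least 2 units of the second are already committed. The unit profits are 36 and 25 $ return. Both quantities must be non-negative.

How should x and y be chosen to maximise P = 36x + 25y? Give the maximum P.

x = 6, y = 2, maximum P = 266

Feasible corners and P = 36x + 25y:
  (0, 23/3) → P = 575/3
  (0, 2) → P = 50
  (123/43, 275/43) → P = 11303/43
  (6, 2) → P = 266

The binding constraints are 7x + 5y = 52 and y = 2.
Solving simultaneously gives x = 6, y = 2.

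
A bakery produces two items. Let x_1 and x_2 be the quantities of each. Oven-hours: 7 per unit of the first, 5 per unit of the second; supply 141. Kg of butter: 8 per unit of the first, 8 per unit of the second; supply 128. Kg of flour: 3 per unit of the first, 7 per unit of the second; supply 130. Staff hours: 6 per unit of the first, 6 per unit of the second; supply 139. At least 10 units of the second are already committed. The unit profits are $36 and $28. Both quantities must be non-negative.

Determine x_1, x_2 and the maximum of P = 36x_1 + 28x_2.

x_1 = 6, x_2 = 10, maximum P = 496

Corner points and P = 36x_1 + 28x_2:
  (0, 16) → P = 448
  (0, 10) → P = 280
  (6, 10) → P = 496

The optimum lies where 8x_1 + 8x_2 = 128 and x_2 = 10.
Solving simultaneously gives x_1 = 6, x_2 = 10.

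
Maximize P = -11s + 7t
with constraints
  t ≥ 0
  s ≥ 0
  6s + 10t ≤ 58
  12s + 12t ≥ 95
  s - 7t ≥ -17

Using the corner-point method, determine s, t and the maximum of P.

Feasible corners and P = -11s + 7t:
  (29/3, 0) → P = -319/3
  (95/12, 0) → P = -1045/12
  (127/24, 21/8) → P = -239/6

The optimum lies where 6s + 10t = 58 and 12s + 12t = 95.
Solving simultaneously gives s = 127/24, t = 21/8.

s = 127/24, t = 21/8, maximum P = -239/6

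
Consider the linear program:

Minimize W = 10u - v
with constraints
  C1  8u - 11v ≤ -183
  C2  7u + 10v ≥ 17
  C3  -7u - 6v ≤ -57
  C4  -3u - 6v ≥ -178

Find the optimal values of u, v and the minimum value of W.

Extreme points and W = 10u - v:
  (-471/125, 1737/125) → W = -6447/125
  (860/81, 1973/81) → W = 2209/27
  (-121/4, 1075/24) → W = -8335/24

u = -121/4, v = 1075/24, minimum W = -8335/24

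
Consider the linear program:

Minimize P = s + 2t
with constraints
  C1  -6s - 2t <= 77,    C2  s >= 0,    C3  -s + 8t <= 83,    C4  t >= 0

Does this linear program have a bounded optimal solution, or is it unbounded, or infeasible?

bounded optimum

Extreme points and P = s + 2t:
  (0, 83/8) → P = 83/4
  (0, 0) → P = 0
The feasible region has finitely many vertices and no improving ray; the minimum is 0 at (0, 0).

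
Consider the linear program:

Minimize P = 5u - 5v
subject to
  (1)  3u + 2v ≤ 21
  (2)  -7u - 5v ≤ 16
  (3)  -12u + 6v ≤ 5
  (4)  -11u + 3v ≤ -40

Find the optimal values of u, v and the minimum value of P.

Vertices and P = 5u - 5v:
  (137, -195) → P = 1660
  (143/31, 111/31) → P = 160/31
  (2, -6) → P = 40

At the optimal vertex, 3u + 2v = 21 and -11u + 3v = -40.
Solving simultaneously gives u = 143/31, v = 111/31.

u = 143/31, v = 111/31, minimum P = 160/31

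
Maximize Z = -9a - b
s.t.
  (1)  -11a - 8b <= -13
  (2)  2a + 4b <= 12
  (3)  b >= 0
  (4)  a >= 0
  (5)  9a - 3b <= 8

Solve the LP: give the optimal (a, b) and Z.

Extreme points and Z = -9a - b:
  (0, 13/8) → Z = -13/8
  (103/105, 29/105) → Z = -956/105
  (0, 3) → Z = -3
  (34/21, 46/21) → Z = -352/21

At the optimal vertex, -11a - 8b = -13 and a = 0.
Solving simultaneously gives a = 0, b = 13/8.

a = 0, b = 13/8, maximum Z = -13/8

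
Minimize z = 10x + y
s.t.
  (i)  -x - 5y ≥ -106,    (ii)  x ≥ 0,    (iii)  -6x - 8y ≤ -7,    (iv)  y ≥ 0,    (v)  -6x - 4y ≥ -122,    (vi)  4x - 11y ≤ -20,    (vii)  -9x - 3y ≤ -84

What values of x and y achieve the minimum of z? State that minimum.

x = 17/7, y = 145/7, minimum z = 45

Vertices and z = 10x + y:
  (93/13, 257/13) → z = 1187/13
  (17/7, 145/7) → z = 45
  (631/41, 304/41) → z = 6614/41
  (288/37, 172/37) → z = 3052/37

The optimum lies where -x - 5y = -106 and -9x - 3y = -84.
Solving simultaneously gives x = 17/7, y = 145/7.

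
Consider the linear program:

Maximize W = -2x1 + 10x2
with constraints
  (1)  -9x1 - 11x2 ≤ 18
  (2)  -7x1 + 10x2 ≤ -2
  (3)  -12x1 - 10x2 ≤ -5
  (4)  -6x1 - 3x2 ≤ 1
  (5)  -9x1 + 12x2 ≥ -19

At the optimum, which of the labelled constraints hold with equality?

(2) and (5)

Vertices and W = -2x1 + 10x2:
  (7/19, 11/190) → W = -3/19
  (83/3, 115/6) → W = 409/3
  (125/117, -61/78) → W = -1165/117

The maximum is at (83/3, 115/6). Substituting into each constraint, equality holds for (2) and (5); the remaining constraints have slack.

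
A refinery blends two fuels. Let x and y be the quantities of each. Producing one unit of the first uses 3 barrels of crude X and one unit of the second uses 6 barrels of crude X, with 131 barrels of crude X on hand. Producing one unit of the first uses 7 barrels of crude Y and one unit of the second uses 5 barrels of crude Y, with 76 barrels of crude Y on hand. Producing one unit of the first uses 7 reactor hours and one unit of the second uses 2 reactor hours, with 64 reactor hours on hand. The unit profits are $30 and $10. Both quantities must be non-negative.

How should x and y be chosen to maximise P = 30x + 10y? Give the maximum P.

x = 8, y = 4, maximum P = 280

Extreme points and P = 30x + 10y:
  (0, 0) → P = 0
  (0, 76/5) → P = 152
  (64/7, 0) → P = 1920/7
  (8, 4) → P = 280

The optimum lies where 7x + 5y = 76 and 7x + 2y = 64.
Solving simultaneously gives x = 8, y = 4.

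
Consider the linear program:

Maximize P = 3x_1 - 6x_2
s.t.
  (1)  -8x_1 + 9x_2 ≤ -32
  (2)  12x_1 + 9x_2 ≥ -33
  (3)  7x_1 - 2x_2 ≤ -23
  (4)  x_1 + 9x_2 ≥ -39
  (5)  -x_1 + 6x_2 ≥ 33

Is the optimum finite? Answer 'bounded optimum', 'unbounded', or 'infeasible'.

The boundaries -8x_1 + 9x_2 = -32 and -x_1 + 6x_2 = 33 meet at (163/13, 296/39), but that point violates 7x_1 - 2x_2 ≤ -23. Every candidate vertex is excluded by some other constraint, so the feasible region is empty.

infeasible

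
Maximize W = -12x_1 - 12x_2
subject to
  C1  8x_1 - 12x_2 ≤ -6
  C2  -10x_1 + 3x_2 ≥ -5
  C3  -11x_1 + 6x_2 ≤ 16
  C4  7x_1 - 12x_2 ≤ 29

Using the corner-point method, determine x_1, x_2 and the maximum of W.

Corner points and W = -12x_1 - 12x_2:
  (13/16, 25/24) → W = -89/4
  (-13/7, -31/42) → W = 218/7
  (26/9, 215/27) → W = -1172/9

x_1 = -13/7, x_2 = -31/42, maximum W = 218/7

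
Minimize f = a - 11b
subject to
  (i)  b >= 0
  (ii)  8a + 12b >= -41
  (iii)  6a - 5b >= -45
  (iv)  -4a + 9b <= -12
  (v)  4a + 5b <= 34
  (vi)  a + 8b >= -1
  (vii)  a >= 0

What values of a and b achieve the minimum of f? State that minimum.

a = 183/28, b = 11/7, minimum f = -43/4

At the optimal vertex, -4a + 9b = -12 and 4a + 5b = 34.
Solving simultaneously gives a = 183/28, b = 11/7.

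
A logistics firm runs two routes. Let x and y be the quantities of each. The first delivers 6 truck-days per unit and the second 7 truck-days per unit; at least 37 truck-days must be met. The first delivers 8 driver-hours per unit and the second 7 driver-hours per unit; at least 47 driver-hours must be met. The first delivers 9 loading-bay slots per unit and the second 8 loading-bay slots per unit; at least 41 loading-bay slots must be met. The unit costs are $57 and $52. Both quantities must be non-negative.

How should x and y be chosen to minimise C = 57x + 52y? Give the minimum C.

Corner points and C = 57x + 52y:
  (0, 47/7) → C = 2444/7
  (37/6, 0) → C = 703/2
  (5, 1) → C = 337
The feasible region is unbounded (it extends along (0, 1), (1, 0)), but C strictly increases along every unbounded feasible direction, so there is no improving ray and the minimum is attained at a vertex.

The optimum lies where 6x + 7y = 37 and 8x + 7y = 47.
Solving simultaneously gives x = 5, y = 1.

x = 5, y = 1, minimum C = 337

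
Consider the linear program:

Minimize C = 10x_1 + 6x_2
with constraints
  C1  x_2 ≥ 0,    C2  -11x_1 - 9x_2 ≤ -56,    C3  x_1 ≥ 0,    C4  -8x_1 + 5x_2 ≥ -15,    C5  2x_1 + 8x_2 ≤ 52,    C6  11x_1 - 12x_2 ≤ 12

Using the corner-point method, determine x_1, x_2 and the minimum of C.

Feasible corners and C = 10x_1 + 6x_2:
  (0, 56/9) → C = 112/3
  (415/127, 283/127) → C = 5848/127
  (0, 13/2) → C = 39
  (190/37, 193/37) → C = 3058/37

The binding constraints are -11x_1 - 9x_2 = -56 and x_1 = 0.
Solving simultaneously gives x_1 = 0, x_2 = 56/9.

x_1 = 0, x_2 = 56/9, minimum C = 112/3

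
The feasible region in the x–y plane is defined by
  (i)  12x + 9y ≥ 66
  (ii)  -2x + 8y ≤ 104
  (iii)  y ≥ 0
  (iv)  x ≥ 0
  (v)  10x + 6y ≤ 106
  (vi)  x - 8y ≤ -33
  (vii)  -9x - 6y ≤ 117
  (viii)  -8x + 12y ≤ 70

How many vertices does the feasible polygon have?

Pairwise boundary intersections that survive every other constraint:
  (11/5, 22/5)
  (3/4, 19/3)
  (325/43, 218/43)
  (71/14, 129/14)

4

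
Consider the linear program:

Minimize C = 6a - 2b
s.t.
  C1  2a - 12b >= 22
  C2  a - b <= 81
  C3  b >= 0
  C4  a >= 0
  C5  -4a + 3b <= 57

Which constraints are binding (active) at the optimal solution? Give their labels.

C1 and C3

Vertices and C = 6a - 2b:
  (95, 14) → C = 542
  (11, 0) → C = 66
  (81, 0) → C = 486

The minimum is at (11, 0). Substituting into each constraint, equality holds for C1 and C3; the remaining constraints have slack.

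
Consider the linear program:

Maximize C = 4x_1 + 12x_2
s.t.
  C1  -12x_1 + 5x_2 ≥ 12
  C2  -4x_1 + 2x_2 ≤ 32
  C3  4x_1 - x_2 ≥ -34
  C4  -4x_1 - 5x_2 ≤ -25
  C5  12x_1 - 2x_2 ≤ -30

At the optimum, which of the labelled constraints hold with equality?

C2 and C5

Vertices and C = 4x_1 + 12x_2:
  (-55/14, 57/7) → C = 82
  (1/4, 33/2) → C = 199
  (-25/17, 105/17) → C = 1160/17

The maximum is at (1/4, 33/2). Substituting into each constraint, equality holds for C2 and C5; the remaining constraints have slack.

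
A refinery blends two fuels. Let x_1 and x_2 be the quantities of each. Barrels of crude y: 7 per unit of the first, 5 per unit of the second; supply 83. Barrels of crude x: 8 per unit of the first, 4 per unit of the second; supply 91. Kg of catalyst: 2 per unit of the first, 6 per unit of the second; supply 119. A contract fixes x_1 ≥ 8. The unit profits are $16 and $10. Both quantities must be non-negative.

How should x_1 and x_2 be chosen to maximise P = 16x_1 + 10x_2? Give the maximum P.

Extreme points and P = 16x_1 + 10x_2:
  (91/8, 0) → P = 182
  (8, 0) → P = 128
  (41/4, 9/4) → P = 373/2
  (8, 27/5) → P = 182

At the optimal vertex, 7x_1 + 5x_2 = 83 and 8x_1 + 4x_2 = 91.
Solving simultaneously gives x_1 = 41/4, x_2 = 9/4.

x_1 = 41/4, x_2 = 9/4, maximum P = 373/2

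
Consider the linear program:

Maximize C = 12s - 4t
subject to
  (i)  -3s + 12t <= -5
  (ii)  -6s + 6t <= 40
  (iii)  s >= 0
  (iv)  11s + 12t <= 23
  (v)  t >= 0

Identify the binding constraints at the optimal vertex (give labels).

(iv) and (v)

Feasible corners and C = 12s - 4t:
  (2, 1/12) → C = 71/3
  (5/3, 0) → C = 20
  (23/11, 0) → C = 276/11

The maximum is at (23/11, 0). Substituting into each constraint, equality holds for (iv) and (v); the remaining constraints have slack.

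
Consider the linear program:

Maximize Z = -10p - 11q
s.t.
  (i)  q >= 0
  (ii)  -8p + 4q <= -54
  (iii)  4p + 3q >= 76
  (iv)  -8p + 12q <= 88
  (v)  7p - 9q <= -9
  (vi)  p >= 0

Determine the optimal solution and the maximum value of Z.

p = 261/22, q = 225/22, maximum Z = -5085/22

Vertices and Z = -10p - 11q:
  (125/8, 71/4) → Z = -703/2
  (261/22, 225/22) → Z = -5085/22
  (57, 136/3) → Z = -3206/3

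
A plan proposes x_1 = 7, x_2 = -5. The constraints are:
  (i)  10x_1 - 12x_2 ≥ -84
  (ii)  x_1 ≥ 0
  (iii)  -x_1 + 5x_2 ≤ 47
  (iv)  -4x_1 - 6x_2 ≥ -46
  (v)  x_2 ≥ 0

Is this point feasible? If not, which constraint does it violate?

not feasible — violates (v)

Constraint (v): x_2 = -5, which is not ≥ 0. All other constraints are satisfied.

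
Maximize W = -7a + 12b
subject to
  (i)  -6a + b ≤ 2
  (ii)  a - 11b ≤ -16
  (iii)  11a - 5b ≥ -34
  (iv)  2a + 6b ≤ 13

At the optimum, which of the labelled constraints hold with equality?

Extreme points and W = -7a + 12b:
  (-6/65, 94/65) → W = 18
  (1/38, 41/19) → W = 977/38
  (47/28, 45/28) → W = 211/28

The maximum is at (1/38, 41/19). Substituting into each constraint, equality holds for (i) and (iv); the remaining constraints have slack.

(i) and (iv)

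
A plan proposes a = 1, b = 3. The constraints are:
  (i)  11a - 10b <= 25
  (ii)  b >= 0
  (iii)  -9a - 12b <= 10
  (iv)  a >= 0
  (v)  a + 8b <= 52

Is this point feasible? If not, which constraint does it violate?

(i): -19 ≤ 25 ✓
(ii): 3 ≥ 0 ✓
(iii): -45 ≤ 10 ✓
(iv): 1 ≥ 0 ✓
(v): 25 ≤ 52 ✓

feasible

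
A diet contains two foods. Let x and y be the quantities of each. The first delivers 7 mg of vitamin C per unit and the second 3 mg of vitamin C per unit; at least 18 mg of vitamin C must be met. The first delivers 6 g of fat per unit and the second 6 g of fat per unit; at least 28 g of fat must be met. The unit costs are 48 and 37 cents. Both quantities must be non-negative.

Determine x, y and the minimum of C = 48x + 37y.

x = 1, y = 11/3, minimum C = 551/3

Vertices and C = 48x + 37y:
  (0, 6) → C = 222
  (14/3, 0) → C = 224
  (1, 11/3) → C = 551/3
The feasible region is unbounded (it extends along (0, 1), (1, 0)), but C strictly increases along every unbounded feasible direction, so there is no improving ray and the minimum is attained at a vertex.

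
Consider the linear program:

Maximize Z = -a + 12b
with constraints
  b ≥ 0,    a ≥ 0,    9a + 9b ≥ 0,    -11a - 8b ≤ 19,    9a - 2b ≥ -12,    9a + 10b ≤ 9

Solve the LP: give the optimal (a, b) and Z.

a = 0, b = 9/10, maximum Z = 54/5

Corner points and Z = -a + 12b:
  (0, 0) → Z = 0
  (1, 0) → Z = -1
  (0, 9/10) → Z = 54/5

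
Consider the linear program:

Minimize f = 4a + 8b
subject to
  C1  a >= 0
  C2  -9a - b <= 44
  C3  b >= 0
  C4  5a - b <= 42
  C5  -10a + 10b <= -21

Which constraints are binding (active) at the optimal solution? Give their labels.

Vertices and f = 4a + 8b:
  (42/5, 0) → f = 168/5
  (21/10, 0) → f = 42/5
  (399/40, 63/8) → f = 1029/10

The minimum is at (21/10, 0). Substituting into each constraint, equality holds for C3 and C5; the remaining constraints have slack.

C3 and C5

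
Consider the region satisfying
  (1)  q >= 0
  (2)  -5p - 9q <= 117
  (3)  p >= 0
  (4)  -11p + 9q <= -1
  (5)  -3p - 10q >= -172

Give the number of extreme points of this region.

Pairwise boundary intersections that survive every other constraint:
  (1/11, 0)
  (172/3, 0)
  (1558/137, 1889/137)

3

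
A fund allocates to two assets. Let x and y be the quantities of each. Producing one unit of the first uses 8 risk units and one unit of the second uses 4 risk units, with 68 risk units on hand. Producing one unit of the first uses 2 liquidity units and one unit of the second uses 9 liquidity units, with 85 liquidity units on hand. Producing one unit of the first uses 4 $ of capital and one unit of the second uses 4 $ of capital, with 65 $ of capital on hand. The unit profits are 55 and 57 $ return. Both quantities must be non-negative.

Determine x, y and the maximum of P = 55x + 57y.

x = 17/4, y = 17/2, maximum P = 2873/4

Extreme points and P = 55x + 57y:
  (0, 0) → P = 0
  (0, 85/9) → P = 1615/3
  (17/2, 0) → P = 935/2
  (17/4, 17/2) → P = 2873/4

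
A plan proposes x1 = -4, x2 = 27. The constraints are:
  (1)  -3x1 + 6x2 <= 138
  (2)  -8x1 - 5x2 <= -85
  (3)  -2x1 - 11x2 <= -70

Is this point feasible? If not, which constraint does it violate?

not feasible — violates (1)

Constraint (1): -3x1 + 6x2 = 174, which is not ≤ 138. All other constraints are satisfied.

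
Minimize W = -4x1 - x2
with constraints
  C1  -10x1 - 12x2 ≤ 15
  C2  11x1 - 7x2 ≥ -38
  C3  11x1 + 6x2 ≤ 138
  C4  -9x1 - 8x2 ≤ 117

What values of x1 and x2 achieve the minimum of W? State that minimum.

x1 = 97/4, x2 = -515/24, minimum W = -1813/24

Feasible corners and W = -4x1 - x2:
  (-561/202, 215/202) → W = 2029/202
  (97/4, -515/24) → W = -1813/24
  (738/143, 176/13) → W = -376/11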